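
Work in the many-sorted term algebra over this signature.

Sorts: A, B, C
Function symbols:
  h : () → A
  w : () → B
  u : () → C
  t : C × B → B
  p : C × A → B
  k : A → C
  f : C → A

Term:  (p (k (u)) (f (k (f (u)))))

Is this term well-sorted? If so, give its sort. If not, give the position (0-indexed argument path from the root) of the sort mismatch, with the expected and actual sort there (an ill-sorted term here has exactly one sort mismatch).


    (u) : C
  (k (u)) : ✗ arg 0 at [0, 0] has sort C, expected A
        (u) : C
      (f (u)) : A
    (k (f (u))) : C
  (f (k (f (u)))) : A

ill-sorted at position [0, 0]: expected A, got C


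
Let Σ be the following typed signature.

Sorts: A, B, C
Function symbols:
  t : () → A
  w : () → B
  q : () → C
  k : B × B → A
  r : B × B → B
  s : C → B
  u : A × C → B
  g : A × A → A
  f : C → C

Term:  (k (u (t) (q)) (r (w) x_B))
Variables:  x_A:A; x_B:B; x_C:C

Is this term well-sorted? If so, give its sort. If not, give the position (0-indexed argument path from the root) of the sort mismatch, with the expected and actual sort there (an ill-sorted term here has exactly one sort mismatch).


    (t) : A
    (q) : C
  (u (t) (q)) : B
    (w) : B
    x_B : B
  (r (w) x_B) : B
(k (u (t) (q)) (r (w) x_B)) : A

well-sorted; sort = A


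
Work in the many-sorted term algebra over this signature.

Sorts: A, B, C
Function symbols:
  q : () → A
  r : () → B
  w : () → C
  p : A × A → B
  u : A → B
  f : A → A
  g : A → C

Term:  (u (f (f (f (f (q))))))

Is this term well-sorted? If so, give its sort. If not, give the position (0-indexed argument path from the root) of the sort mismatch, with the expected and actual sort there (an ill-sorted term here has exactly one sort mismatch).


          (q) : A
        (f (q)) : A
      (f (f (q))) : A
    (f (f (f (q)))) : A
  (f (f (f (f (q))))) : A
(u (f (f (f (f (q)))))) : B

well-sorted; sort = B


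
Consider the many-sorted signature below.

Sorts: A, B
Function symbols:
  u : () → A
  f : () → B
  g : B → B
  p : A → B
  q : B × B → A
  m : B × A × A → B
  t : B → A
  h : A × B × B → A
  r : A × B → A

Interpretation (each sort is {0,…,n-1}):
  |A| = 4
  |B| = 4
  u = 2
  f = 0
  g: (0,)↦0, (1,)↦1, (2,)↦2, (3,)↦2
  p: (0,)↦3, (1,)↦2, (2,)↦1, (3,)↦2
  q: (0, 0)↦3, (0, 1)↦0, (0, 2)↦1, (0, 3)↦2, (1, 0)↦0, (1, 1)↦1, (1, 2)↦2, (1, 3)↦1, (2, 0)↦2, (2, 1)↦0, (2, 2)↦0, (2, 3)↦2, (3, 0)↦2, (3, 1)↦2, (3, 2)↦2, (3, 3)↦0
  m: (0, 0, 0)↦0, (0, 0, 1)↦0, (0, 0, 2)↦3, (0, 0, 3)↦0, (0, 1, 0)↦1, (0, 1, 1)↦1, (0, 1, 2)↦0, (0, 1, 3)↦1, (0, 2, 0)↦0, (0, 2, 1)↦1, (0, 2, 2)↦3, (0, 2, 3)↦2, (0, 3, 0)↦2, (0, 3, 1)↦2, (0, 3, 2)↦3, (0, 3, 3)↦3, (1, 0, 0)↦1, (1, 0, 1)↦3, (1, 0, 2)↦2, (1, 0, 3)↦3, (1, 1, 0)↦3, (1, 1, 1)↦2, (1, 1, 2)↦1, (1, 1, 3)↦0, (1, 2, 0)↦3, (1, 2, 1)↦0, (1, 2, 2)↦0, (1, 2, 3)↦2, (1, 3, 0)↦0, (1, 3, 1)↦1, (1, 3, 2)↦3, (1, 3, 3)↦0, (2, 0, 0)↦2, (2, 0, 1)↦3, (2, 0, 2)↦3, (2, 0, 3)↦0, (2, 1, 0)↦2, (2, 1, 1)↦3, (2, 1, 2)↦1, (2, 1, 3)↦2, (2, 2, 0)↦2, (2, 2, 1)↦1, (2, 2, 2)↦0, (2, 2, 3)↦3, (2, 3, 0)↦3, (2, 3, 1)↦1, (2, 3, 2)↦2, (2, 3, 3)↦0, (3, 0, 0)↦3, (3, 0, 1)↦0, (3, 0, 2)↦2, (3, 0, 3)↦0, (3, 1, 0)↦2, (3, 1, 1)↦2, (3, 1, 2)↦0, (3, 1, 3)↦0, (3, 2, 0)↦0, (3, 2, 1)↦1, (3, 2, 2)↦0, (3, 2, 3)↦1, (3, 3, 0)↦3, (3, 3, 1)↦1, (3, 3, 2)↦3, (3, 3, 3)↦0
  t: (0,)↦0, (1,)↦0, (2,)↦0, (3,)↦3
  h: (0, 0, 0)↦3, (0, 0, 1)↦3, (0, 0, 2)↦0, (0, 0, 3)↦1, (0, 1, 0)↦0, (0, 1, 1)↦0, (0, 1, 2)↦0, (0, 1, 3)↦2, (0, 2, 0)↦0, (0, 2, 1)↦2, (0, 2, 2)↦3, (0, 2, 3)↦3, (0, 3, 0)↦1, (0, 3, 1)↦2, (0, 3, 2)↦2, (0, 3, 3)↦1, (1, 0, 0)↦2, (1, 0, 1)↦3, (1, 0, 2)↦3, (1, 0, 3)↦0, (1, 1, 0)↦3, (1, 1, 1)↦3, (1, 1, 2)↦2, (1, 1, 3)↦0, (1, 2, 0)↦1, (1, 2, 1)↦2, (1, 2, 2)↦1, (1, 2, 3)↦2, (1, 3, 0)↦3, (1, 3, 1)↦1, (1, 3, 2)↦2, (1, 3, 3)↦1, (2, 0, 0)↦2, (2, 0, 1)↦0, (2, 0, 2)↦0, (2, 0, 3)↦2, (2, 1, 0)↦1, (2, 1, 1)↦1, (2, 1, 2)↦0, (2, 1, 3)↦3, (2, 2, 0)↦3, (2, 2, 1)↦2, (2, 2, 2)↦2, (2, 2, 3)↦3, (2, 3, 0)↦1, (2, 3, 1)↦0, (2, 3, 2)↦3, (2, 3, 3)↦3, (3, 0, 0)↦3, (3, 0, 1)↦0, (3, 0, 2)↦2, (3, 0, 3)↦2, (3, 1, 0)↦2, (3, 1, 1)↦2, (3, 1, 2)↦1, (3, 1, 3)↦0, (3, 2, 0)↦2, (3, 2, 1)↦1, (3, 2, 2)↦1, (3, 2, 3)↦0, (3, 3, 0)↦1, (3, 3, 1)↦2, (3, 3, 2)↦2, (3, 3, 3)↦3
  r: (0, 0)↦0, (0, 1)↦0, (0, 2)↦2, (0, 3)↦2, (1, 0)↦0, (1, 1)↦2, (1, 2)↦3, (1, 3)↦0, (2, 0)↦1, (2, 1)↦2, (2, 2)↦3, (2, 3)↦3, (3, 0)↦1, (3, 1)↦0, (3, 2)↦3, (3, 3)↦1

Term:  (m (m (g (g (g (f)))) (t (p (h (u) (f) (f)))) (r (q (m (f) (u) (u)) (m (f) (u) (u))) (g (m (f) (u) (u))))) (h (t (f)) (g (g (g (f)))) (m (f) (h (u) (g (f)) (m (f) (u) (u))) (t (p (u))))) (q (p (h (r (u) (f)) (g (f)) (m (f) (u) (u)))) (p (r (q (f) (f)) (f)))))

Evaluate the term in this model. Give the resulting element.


  f = 0
  (g (f)) = g(0,) = 0
  (g (g (f))) = g(0,) = 0
  (g (g (g (f)))) = g(0,) = 0
  u = 2
  f = 0
  f = 0
  (h (u) (f) (f)) = h(2, 0, 0) = 2
  (p (h (u) (f) (f))) = p(2,) = 1
  (t (p (h (u) (f) (f)))) = t(1,) = 0
  f = 0
  u = 2
  u = 2
  (m (f) (u) (u)) = m(0, 2, 2) = 3
  f = 0
  u = 2
  u = 2
  (m (f) (u) (u)) = m(0, 2, 2) = 3
  (q (m (f) (u) (u)) (m (f) (u) (u))) = q(3, 3) = 0
  f = 0
  u = 2
  u = 2
  (m (f) (u) (u)) = m(0, 2, 2) = 3
  (g (m (f) (u) (u))) = g(3,) = 2
  (r (q (m (f) (u) (u)) (m (f) (u) (u))) (g (m (f) (u) (u)))) = r(0, 2) = 2
  (m (g (g (g (f)))) (t (p (h (u) (f) (f)))) (r (q (m (f) (u) (u)) (m (f) (u) (u))) (g (m (f) (u) (u))))) = m(0, 0, 2) = 3
  f = 0
  (t (f)) = t(0,) = 0
  f = 0
  (g (f)) = g(0,) = 0
  (g (g (f))) = g(0,) = 0
  (g (g (g (f)))) = g(0,) = 0
  f = 0
  u = 2
  f = 0
  (g (f)) = g(0,) = 0
  f = 0
  u = 2
  u = 2
  (m (f) (u) (u)) = m(0, 2, 2) = 3
  (h (u) (g (f)) (m (f) (u) (u))) = h(2, 0, 3) = 2
  u = 2
  (p (u)) = p(2,) = 1
  (t (p (u))) = t(1,) = 0
  (m (f) (h (u) (g (f)) (m (f) (u) (u))) (t (p (u)))) = m(0, 2, 0) = 0
  (h (t (f)) (g (g (g (f)))) (m (f) (h (u) (g (f)) (m (f) (u) (u))) (t (p (u))))) = h(0, 0, 0) = 3
  u = 2
  f = 0
  (r (u) (f)) = r(2, 0) = 1
  f = 0
  (g (f)) = g(0,) = 0
  f = 0
  u = 2
  u = 2
  (m (f) (u) (u)) = m(0, 2, 2) = 3
  (h (r (u) (f)) (g (f)) (m (f) (u) (u))) = h(1, 0, 3) = 0
  (p (h (r (u) (f)) (g (f)) (m (f) (u) (u)))) = p(0,) = 3
  f = 0
  f = 0
  (q (f) (f)) = q(0, 0) = 3
  f = 0
  (r (q (f) (f)) (f)) = r(3, 0) = 1
  (p (r (q (f) (f)) (f))) = p(1,) = 2
  (q (p (h (r (u) (f)) (g (f)) (m (f) (u) (u)))) (p (r (q (f) (f)) (f)))) = q(3, 2) = 2
  (m (m (g (g (g (f)))) (t (p (h (u) (f) (f)))) (r (q (m (f) (u) (u)) (m (f) (u) (u))) (g (m (f) (u) (u))))) (h (t (f)) (g (g (g (f)))) (m (f) (h (u) (g (f)) (m (f) (u) (u))) (t (p (u))))) (q (p (h (r (u) (f)) (g (f)) (m (f) (u) (u)))) (p (r (q (f) (f)) (f))))) = m(3, 3, 2) = 3

value = 3


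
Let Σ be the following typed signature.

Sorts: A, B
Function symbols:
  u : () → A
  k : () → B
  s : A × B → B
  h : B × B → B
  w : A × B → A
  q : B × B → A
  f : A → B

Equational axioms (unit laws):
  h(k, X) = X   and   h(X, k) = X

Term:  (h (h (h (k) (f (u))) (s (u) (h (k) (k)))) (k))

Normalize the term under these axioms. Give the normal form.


normal form = (h (f (u)) (s (u) (k)))

1. (h (h (h (k) (f (u))) (s (u) (h (k) (k)))) (k))  →  (h (h (k) (f (u))) (s (u) (h (k) (k))))
2. (h (h (k) (f (u))) (s (u) (h (k) (k))))  →  (h (f (u)) (s (u) (h (k) (k))))
3. (h (f (u)) (s (u) (h (k) (k))))  →  (h (f (u)) (s (u) (k)))


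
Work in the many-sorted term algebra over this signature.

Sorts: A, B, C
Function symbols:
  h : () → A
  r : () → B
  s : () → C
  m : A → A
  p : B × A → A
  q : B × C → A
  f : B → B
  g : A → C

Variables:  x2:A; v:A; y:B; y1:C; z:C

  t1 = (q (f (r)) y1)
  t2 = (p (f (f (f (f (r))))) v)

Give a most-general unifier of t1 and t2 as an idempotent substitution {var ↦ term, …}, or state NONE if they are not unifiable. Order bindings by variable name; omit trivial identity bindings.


head clash or occurs-check failure — not unifiable

NONE (not unifiable)


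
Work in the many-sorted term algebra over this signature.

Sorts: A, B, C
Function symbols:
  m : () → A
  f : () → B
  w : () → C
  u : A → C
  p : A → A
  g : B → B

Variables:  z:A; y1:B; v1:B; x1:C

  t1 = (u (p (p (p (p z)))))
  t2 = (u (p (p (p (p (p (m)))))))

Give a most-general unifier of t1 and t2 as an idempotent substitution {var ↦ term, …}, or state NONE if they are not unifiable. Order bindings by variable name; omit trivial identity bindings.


{z ↦ (p (m))}


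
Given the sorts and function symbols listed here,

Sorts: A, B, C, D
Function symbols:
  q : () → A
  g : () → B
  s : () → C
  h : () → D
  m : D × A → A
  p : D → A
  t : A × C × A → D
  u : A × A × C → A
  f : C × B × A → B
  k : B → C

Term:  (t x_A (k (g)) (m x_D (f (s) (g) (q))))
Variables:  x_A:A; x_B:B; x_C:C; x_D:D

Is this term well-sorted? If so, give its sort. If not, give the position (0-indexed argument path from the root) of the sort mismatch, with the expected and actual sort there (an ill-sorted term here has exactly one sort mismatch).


  x_A : A
    (g) : B
  (k (g)) : C
    x_D : D
      (s) : C
      (g) : B
      (q) : A
    (f (s) (g) (q)) : B
  (m x_D (f (s) (g) (q))) : ✗ arg 1 at [2, 1] has sort B, expected A

ill-sorted at position [2, 1]: expected A, got B


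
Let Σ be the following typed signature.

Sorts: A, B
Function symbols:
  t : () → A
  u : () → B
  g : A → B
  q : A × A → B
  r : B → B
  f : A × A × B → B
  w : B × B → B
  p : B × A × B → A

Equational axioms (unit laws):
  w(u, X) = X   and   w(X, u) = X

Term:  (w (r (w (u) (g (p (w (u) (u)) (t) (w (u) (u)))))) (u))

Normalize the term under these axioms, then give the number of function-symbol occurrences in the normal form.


1. (w (r (w (u) (g (p (w (u) (u)) (t) (w (u) (u)))))) (u))  →  (r (w (u) (g (p (w (u) (u)) (t) (w (u) (u))))))
2. (r (w (u) (g (p (w (u) (u)) (t) (w (u) (u))))))  →  (r (g (p (w (u) (u)) (t) (w (u) (u)))))
3. (r (g (p (w (u) (u)) (t) (w (u) (u)))))  →  (r (g (p (u) (t) (w (u) (u)))))
4. (r (g (p (u) (t) (w (u) (u)))))  →  (r (g (p (u) (t) (u))))
normal form: (r (g (p (u) (t) (u))))

size = 6


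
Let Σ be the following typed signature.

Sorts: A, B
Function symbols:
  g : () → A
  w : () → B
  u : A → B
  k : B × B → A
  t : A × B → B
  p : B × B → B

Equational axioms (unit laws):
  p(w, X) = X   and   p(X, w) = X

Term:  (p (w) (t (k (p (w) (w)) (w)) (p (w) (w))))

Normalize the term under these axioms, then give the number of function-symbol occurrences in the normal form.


size = 5

1. (p (w) (t (k (p (w) (w)) (w)) (p (w) (w))))  →  (t (k (p (w) (w)) (w)) (p (w) (w)))
2. (t (k (p (w) (w)) (w)) (p (w) (w)))  →  (t (k (w) (w)) (p (w) (w)))
3. (t (k (w) (w)) (p (w) (w)))  →  (t (k (w) (w)) (w))
normal form: (t (k (w) (w)) (w))


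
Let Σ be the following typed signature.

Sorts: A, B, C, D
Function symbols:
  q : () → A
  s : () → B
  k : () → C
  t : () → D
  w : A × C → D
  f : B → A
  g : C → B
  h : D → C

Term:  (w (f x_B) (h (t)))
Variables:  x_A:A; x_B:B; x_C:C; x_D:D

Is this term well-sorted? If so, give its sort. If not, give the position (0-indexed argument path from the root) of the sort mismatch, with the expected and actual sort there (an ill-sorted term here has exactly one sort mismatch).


    x_B : B
  (f x_B) : A
    (t) : D
  (h (t)) : C
(w (f x_B) (h (t))) : D

well-sorted; sort = D


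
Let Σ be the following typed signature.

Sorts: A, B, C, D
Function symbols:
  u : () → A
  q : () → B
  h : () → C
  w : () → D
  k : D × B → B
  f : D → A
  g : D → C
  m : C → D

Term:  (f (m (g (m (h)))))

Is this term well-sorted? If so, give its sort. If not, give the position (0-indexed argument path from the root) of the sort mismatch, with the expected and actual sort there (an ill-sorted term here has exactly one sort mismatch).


well-sorted; sort = A

        (h) : C
      (m (h)) : D
    (g (m (h))) : C
  (m (g (m (h)))) : D
(f (m (g (m (h))))) : A


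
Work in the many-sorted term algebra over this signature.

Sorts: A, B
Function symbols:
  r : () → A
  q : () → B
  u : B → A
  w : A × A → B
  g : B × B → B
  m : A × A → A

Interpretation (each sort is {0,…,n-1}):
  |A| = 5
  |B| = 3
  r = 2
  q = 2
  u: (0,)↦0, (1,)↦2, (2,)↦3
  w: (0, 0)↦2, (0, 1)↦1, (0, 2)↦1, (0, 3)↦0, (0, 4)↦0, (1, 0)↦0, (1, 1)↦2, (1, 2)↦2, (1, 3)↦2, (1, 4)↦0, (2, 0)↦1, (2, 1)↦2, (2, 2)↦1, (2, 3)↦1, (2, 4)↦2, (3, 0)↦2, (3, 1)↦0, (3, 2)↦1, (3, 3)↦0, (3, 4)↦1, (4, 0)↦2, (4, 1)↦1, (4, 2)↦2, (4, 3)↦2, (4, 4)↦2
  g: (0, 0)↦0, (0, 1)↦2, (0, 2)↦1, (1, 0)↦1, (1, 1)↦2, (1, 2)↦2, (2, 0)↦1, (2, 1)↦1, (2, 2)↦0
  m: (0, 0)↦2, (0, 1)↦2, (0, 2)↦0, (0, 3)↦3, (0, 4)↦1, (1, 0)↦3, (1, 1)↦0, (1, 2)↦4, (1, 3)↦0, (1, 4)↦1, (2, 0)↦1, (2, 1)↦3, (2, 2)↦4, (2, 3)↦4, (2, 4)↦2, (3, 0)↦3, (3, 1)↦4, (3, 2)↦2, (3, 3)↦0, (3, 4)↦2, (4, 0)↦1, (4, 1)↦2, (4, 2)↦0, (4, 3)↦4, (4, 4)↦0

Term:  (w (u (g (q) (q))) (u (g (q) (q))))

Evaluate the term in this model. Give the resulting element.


value = 2

  q = 2
  q = 2
  (g (q) (q)) = g(2, 2) = 0
  (u (g (q) (q))) = u(0,) = 0
  q = 2
  q = 2
  (g (q) (q)) = g(2, 2) = 0
  (u (g (q) (q))) = u(0,) = 0
  (w (u (g (q) (q))) (u (g (q) (q)))) = w(0, 0) = 2


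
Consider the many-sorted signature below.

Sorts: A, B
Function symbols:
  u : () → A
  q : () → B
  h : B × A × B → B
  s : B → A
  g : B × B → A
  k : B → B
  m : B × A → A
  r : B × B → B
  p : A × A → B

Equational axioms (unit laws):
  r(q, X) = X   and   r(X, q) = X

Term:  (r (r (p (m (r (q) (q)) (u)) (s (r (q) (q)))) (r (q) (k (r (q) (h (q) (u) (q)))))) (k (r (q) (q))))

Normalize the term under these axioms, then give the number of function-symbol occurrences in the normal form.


size = 15

1. (r (r (p (m (r (q) (q)) (u)) (s (r (q) (q)))) (r (q) (k (r (q) (h (q) (u) (q)))))) (k (r (q) (q))))  →  (r (r (p (m (q) (u)) (s (r (q) (q)))) (r (q) (k (r (q) (h (q) (u) (q)))))) (k (r (q) (q))))
2. (r (r (p (m (q) (u)) (s (r (q) (q)))) (r (q) (k (r (q) (h (q) (u) (q)))))) (k (r (q) (q))))  →  (r (r (p (m (q) (u)) (s (q))) (r (q) (k (r (q) (h (q) (u) (q)))))) (k (r (q) (q))))
3. (r (r (p (m (q) (u)) (s (q))) (r (q) (k (r (q) (h (q) (u) (q)))))) (k (r (q) (q))))  →  (r (r (p (m (q) (u)) (s (q))) (k (r (q) (h (q) (u) (q))))) (k (r (q) (q))))
4. (r (r (p (m (q) (u)) (s (q))) (k (r (q) (h (q) (u) (q))))) (k (r (q) (q))))  →  (r (r (p (m (q) (u)) (s (q))) (k (h (q) (u) (q)))) (k (r (q) (q))))
5. (r (r (p (m (q) (u)) (s (q))) (k (h (q) (u) (q)))) (k (r (q) (q))))  →  (r (r (p (m (q) (u)) (s (q))) (k (h (q) (u) (q)))) (k (q)))
normal form: (r (r (p (m (q) (u)) (s (q))) (k (h (q) (u) (q)))) (k (q)))


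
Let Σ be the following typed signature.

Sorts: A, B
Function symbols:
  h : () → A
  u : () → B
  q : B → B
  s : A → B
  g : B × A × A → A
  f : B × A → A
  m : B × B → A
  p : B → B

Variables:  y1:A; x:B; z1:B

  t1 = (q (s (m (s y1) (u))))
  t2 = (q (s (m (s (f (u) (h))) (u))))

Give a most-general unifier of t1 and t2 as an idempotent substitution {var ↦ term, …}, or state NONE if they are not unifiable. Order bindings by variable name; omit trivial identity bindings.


{y1 ↦ (f (u) (h))}


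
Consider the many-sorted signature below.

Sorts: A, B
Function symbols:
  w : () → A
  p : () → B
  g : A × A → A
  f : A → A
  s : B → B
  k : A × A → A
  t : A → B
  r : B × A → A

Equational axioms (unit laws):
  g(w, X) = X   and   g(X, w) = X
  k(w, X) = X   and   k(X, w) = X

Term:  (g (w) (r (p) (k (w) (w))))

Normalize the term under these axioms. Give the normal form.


normal form = (r (p) (w))

1. (g (w) (r (p) (k (w) (w))))  →  (r (p) (k (w) (w)))
2. (r (p) (k (w) (w)))  →  (r (p) (w))


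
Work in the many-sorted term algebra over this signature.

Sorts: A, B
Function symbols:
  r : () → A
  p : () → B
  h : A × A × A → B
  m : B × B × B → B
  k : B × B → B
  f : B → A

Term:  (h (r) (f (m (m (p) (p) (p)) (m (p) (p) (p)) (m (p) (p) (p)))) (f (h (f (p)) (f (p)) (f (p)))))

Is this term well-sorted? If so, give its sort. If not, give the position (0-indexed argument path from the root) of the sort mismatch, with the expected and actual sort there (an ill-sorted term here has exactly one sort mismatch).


well-sorted; sort = B

  (r) : A
        (p) : B
        (p) : B
        (p) : B
      (m (p) (p) (p)) : B
        (p) : B
        (p) : B
        (p) : B
      (m (p) (p) (p)) : B
        (p) : B
        (p) : B
        (p) : B
      (m (p) (p) (p)) : B
    (m (m (p) (p) (p)) (m (p) (p) (p)) (m (p) (p) (p))) : B
  (f (m (m (p) (p) (p)) (m (p) (p) (p)) (m (p) (p) (p)))) : A
        (p) : B
      (f (p)) : A
        (p) : B
      (f (p)) : A
        (p) : B
      (f (p)) : A
    (h (f (p)) (f (p)) (f (p))) : B
  (f (h (f (p)) (f (p)) (f (p)))) : A
(h (r) (f (m (m (p) (p) (p)) (m (p) (p) (p)) (m (p) (p) (p)))) (f (h (f (p)) (f (p)) (f (p))))) : B


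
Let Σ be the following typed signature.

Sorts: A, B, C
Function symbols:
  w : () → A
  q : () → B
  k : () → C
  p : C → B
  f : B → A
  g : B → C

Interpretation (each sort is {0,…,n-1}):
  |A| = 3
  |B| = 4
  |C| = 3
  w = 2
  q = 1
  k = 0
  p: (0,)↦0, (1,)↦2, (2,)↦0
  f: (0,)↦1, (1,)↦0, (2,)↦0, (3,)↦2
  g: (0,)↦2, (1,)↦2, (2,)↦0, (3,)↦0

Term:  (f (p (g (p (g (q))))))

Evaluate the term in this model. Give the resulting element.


value = 1

  q = 1
  (g (q)) = g(1,) = 2
  (p (g (q))) = p(2,) = 0
  (g (p (g (q)))) = g(0,) = 2
  (p (g (p (g (q))))) = p(2,) = 0
  (f (p (g (p (g (q)))))) = f(0,) = 1


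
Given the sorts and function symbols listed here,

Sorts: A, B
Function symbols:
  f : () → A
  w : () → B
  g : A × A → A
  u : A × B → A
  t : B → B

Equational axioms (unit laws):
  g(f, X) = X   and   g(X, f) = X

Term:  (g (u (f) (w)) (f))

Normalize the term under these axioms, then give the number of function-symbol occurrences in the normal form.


1. (g (u (f) (w)) (f))  →  (u (f) (w))
normal form: (u (f) (w))

size = 3


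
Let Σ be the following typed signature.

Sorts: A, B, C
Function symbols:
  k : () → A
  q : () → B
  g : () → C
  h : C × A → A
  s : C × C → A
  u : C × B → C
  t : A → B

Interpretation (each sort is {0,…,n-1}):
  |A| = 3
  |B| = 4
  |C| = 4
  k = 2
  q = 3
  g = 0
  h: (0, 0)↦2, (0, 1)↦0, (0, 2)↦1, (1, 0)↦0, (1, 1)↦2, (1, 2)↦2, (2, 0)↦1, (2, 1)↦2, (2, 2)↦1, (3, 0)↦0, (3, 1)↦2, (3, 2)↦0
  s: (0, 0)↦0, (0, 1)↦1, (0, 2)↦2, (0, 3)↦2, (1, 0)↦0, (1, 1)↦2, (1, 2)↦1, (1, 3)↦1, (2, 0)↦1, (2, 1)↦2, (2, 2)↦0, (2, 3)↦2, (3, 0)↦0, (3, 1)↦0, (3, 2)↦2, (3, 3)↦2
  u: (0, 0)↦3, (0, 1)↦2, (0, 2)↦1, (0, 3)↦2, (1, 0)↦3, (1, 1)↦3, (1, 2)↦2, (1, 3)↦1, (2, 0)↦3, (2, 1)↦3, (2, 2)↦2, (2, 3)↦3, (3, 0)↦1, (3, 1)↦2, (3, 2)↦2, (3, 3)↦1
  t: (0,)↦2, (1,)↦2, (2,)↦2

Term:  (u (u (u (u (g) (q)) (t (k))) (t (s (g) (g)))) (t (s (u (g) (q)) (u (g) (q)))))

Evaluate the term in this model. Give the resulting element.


  g = 0
  q = 3
  (u (g) (q)) = u(0, 3) = 2
  k = 2
  (t (k)) = t(2,) = 2
  (u (u (g) (q)) (t (k))) = u(2, 2) = 2
  g = 0
  g = 0
  (s (g) (g)) = s(0, 0) = 0
  (t (s (g) (g))) = t(0,) = 2
  (u (u (u (g) (q)) (t (k))) (t (s (g) (g)))) = u(2, 2) = 2
  g = 0
  q = 3
  (u (g) (q)) = u(0, 3) = 2
  g = 0
  q = 3
  (u (g) (q)) = u(0, 3) = 2
  (s (u (g) (q)) (u (g) (q))) = s(2, 2) = 0
  (t (s (u (g) (q)) (u (g) (q)))) = t(0,) = 2
  (u (u (u (u (g) (q)) (t (k))) (t (s (g) (g)))) (t (s (u (g) (q)) (u (g) (q))))) = u(2, 2) = 2

value = 2


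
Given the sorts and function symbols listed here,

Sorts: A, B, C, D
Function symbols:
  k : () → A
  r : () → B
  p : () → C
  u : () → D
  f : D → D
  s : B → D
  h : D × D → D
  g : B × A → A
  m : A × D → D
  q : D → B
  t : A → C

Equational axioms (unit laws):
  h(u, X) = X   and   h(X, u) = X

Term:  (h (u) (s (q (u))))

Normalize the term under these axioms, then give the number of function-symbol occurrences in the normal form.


size = 3

1. (h (u) (s (q (u))))  →  (s (q (u)))
normal form: (s (q (u)))


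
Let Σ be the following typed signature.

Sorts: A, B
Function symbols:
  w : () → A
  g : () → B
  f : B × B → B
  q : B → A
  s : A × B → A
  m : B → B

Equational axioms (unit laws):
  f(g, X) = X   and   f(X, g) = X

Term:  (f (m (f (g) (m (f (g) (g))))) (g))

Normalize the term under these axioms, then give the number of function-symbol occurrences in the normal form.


1. (f (m (f (g) (m (f (g) (g))))) (g))  →  (m (f (g) (m (f (g) (g)))))
2. (m (f (g) (m (f (g) (g)))))  →  (m (m (f (g) (g))))
3. (m (m (f (g) (g))))  →  (m (m (g)))
normal form: (m (m (g)))

size = 3


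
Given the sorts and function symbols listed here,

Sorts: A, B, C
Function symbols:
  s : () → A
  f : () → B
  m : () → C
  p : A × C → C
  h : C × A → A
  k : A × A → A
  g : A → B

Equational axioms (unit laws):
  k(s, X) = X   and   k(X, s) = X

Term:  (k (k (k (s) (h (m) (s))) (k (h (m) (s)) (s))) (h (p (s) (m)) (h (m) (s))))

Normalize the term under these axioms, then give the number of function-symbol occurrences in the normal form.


1. (k (k (k (s) (h (m) (s))) (k (h (m) (s)) (s))) (h (p (s) (m)) (h (m) (s))))  →  (k (k (h (m) (s)) (k (h (m) (s)) (s))) (h (p (s) (m)) (h (m) (s))))
2. (k (k (h (m) (s)) (k (h (m) (s)) (s))) (h (p (s) (m)) (h (m) (s))))  →  (k (k (h (m) (s)) (h (m) (s))) (h (p (s) (m)) (h (m) (s))))
normal form: (k (k (h (m) (s)) (h (m) (s))) (h (p (s) (m)) (h (m) (s))))

size = 15


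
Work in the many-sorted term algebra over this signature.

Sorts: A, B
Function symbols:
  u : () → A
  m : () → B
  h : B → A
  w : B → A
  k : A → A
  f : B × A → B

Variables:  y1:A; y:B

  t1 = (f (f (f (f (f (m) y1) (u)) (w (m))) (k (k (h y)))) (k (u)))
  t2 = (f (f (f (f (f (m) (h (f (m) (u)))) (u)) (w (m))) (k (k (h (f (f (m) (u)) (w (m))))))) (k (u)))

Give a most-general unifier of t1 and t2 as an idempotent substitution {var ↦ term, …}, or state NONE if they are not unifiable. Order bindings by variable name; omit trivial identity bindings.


{y ↦ (f (f (m) (u)) (w (m))), y1 ↦ (h (f (m) (u)))}


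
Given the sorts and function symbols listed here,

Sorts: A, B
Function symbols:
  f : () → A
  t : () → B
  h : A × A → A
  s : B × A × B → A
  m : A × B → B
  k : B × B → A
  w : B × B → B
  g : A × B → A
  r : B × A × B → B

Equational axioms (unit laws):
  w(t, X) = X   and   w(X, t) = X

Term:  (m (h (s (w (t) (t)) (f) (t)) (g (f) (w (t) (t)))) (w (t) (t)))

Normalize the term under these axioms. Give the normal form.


normal form = (m (h (s (t) (f) (t)) (g (f) (t))) (t))

1. (m (h (s (w (t) (t)) (f) (t)) (g (f) (w (t) (t)))) (w (t) (t)))  →  (m (h (s (t) (f) (t)) (g (f) (w (t) (t)))) (w (t) (t)))
2. (m (h (s (t) (f) (t)) (g (f) (w (t) (t)))) (w (t) (t)))  →  (m (h (s (t) (f) (t)) (g (f) (t))) (w (t) (t)))
3. (m (h (s (t) (f) (t)) (g (f) (t))) (w (t) (t)))  →  (m (h (s (t) (f) (t)) (g (f) (t))) (t))


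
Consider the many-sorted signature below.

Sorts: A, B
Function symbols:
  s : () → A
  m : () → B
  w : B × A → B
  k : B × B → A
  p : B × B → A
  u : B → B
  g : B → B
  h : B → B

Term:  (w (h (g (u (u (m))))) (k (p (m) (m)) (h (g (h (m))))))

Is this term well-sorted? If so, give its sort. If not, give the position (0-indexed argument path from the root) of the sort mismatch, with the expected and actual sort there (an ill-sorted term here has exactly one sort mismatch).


          (m) : B
        (u (m)) : B
      (u (u (m))) : B
    (g (u (u (m)))) : B
  (h (g (u (u (m))))) : B
      (m) : B
      (m) : B
    (p (m) (m)) : A
          (m) : B
        (h (m)) : B
      (g (h (m))) : B
    (h (g (h (m)))) : B
  (k (p (m) (m)) (h (g (h (m))))) : ✗ arg 0 at [1, 0] has sort A, expected B

ill-sorted at position [1, 0]: expected B, got A


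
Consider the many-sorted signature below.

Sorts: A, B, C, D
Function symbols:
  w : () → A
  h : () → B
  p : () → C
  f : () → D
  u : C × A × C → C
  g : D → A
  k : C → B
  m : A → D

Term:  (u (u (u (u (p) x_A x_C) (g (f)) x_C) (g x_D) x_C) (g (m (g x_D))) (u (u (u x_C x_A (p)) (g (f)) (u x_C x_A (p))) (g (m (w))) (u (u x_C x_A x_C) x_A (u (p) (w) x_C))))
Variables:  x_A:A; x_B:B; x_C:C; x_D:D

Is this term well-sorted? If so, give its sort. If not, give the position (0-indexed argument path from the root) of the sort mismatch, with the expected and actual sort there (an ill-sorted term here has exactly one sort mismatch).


well-sorted; sort = C

        (p) : C
        x_A : A
        x_C : C
      (u (p) x_A x_C) : C
        (f) : D
      (g (f)) : A
      x_C : C
    (u (u (p) x_A x_C) (g (f)) x_C) : C
      x_D : D
    (g x_D) : A
    x_C : C
  (u (u (u (p) x_A x_C) (g (f)) x_C) (g x_D) x_C) : C
        x_D : D
      (g x_D) : A
    (m (g x_D)) : D
  (g (m (g x_D))) : A
        x_C : C
        x_A : A
        (p) : C
      (u x_C x_A (p)) : C
        (f) : D
      (g (f)) : A
        x_C : C
        x_A : A
        (p) : C
      (u x_C x_A (p)) : C
    (u (u x_C x_A (p)) (g (f)) (u x_C x_A (p))) : C
        (w) : A
      (m (w)) : D
    (g (m (w))) : A
        x_C : C
        x_A : A
        x_C : C
      (u x_C x_A x_C) : C
      x_A : A
        (p) : C
        (w) : A
        x_C : C
      (u (p) (w) x_C) : C
    (u (u x_C x_A x_C) x_A (u (p) (w) x_C)) : C
  (u (u (u x_C x_A (p)) (g (f)) (u x_C x_A (p))) (g (m (w))) (u (u x_C x_A x_C) x_A (u (p) (w) x_C))) : C
(u (u (u (u (p) x_A x_C) (g (f)) x_C) (g x_D) x_C) (g (m (g x_D))) (u (u (u x_C x_A (p)) (g (f)) (u x_C x_A (p))) (g (m (w))) (u (u x_C x_A x_C) x_A (u (p) (w) x_C)))) : C


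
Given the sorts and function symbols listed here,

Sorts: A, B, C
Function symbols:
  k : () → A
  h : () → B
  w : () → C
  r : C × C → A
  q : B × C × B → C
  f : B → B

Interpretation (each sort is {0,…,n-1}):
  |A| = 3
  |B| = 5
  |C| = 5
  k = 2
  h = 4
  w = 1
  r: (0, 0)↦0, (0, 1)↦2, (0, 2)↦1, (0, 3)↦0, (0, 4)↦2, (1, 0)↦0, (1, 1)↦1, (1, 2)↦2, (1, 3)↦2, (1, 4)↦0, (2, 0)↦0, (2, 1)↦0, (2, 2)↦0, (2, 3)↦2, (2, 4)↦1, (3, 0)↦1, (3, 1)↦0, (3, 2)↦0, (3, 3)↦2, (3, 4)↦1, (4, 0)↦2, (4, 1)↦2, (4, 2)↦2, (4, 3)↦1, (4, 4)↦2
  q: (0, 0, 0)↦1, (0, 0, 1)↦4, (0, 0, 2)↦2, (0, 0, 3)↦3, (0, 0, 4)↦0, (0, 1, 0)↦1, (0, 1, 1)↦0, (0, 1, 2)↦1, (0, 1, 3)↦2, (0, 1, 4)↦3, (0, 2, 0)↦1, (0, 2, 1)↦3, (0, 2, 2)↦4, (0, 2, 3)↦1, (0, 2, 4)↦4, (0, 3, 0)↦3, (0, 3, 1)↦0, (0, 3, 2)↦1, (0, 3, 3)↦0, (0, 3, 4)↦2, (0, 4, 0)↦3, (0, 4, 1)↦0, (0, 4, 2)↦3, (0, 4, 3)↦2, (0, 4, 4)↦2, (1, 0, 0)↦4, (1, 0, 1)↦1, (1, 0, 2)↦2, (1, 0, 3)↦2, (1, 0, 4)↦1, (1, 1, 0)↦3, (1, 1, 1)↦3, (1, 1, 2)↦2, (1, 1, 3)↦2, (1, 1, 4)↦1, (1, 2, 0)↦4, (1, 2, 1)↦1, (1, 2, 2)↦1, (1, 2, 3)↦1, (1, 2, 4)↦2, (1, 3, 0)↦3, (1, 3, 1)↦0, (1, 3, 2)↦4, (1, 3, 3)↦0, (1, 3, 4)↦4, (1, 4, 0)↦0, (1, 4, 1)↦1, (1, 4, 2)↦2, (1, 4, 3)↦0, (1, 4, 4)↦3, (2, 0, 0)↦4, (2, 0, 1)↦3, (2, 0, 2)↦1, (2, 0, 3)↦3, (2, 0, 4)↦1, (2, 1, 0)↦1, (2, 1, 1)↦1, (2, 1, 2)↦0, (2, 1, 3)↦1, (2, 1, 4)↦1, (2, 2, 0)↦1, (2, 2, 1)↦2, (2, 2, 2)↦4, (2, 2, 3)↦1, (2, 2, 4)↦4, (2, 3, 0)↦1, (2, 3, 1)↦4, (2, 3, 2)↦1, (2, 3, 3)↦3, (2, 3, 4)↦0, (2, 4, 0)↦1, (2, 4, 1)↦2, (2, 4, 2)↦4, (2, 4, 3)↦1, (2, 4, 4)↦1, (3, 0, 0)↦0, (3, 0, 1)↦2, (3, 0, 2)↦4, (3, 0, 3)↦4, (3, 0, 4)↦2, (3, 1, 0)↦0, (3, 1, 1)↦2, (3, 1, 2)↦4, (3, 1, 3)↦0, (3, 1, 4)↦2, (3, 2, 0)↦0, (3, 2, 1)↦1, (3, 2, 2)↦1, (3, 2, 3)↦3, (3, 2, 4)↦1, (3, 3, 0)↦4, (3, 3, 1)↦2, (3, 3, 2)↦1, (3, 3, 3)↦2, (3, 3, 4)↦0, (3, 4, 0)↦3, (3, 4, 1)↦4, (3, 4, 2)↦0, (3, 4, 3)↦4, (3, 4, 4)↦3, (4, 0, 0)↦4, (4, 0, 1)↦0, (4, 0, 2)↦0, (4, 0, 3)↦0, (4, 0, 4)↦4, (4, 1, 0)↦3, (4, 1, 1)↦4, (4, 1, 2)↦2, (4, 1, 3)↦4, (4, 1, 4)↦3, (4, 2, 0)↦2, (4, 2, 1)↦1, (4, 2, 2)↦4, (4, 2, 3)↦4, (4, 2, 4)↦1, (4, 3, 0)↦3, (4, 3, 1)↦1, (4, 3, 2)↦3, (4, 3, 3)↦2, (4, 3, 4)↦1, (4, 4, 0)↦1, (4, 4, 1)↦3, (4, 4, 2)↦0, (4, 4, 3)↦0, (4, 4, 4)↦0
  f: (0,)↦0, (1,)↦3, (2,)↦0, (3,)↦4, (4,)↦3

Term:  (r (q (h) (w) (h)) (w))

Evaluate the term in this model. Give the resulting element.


value = 0

  h = 4
  w = 1
  h = 4
  (q (h) (w) (h)) = q(4, 1, 4) = 3
  w = 1
  (r (q (h) (w) (h)) (w)) = r(3, 1) = 0


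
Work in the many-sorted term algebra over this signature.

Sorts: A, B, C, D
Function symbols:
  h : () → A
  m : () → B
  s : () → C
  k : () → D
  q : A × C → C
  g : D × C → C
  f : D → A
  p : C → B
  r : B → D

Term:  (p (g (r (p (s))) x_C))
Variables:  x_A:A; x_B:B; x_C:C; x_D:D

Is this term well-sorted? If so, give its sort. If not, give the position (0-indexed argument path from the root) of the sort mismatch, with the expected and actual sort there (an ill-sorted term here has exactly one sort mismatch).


        (s) : C
      (p (s)) : B
    (r (p (s))) : D
    x_C : C
  (g (r (p (s))) x_C) : C
(p (g (r (p (s))) x_C)) : B

well-sorted; sort = B


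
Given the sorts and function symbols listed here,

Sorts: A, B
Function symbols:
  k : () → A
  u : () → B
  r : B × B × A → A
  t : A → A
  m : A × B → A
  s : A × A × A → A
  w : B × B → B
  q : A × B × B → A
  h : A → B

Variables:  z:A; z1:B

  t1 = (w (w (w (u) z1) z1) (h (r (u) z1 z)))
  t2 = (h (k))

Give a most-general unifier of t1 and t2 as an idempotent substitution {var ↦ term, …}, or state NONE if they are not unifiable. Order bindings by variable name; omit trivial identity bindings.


head clash or occurs-check failure — not unifiable

NONE (not unifiable)


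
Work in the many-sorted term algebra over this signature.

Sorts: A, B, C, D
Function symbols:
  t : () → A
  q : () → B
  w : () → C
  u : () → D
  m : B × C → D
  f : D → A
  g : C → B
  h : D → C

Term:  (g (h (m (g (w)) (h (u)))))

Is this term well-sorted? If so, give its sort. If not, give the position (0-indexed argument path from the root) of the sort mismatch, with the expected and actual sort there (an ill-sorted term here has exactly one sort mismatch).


        (w) : C
      (g (w)) : B
        (u) : D
      (h (u)) : C
    (m (g (w)) (h (u))) : D
  (h (m (g (w)) (h (u)))) : C
(g (h (m (g (w)) (h (u))))) : B

well-sorted; sort = B


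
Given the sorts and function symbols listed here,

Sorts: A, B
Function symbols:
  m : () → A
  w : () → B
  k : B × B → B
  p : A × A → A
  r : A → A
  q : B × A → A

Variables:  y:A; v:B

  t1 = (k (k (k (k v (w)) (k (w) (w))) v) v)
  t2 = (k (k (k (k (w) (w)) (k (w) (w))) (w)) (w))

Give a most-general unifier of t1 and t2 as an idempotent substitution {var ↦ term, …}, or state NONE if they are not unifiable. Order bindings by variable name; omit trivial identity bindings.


{v ↦ (w)}


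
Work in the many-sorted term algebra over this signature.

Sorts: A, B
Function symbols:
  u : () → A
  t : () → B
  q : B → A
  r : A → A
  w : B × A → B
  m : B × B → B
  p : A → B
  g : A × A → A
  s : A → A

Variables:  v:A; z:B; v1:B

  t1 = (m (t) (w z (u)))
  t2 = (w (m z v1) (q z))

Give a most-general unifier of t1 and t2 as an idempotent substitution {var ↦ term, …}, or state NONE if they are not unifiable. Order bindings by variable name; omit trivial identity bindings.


head clash or occurs-check failure — not unifiable

NONE (not unifiable)


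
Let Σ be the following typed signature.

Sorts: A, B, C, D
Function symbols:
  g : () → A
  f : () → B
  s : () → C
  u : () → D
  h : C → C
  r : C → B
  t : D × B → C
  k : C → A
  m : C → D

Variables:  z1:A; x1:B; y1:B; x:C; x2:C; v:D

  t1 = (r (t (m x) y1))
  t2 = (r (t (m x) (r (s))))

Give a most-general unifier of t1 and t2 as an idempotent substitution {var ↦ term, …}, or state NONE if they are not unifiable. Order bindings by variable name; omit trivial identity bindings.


{y1 ↦ (r (s))}


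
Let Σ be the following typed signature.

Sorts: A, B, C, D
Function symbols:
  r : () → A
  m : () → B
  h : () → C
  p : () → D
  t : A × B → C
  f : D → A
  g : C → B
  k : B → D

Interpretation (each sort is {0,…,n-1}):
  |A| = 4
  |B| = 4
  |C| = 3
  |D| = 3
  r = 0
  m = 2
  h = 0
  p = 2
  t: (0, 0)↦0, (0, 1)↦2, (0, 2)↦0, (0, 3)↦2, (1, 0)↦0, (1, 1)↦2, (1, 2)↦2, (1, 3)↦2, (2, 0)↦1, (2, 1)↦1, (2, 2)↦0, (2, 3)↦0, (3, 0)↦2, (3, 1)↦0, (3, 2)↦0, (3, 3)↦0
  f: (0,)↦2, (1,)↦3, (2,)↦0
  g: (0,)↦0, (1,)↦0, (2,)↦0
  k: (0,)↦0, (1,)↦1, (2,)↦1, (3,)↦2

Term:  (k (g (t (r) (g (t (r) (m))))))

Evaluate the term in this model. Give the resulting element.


value = 0

  r = 0
  r = 0
  m = 2
  (t (r) (m)) = t(0, 2) = 0
  (g (t (r) (m))) = g(0,) = 0
  (t (r) (g (t (r) (m)))) = t(0, 0) = 0
  (g (t (r) (g (t (r) (m))))) = g(0,) = 0
  (k (g (t (r) (g (t (r) (m)))))) = k(0,) = 0


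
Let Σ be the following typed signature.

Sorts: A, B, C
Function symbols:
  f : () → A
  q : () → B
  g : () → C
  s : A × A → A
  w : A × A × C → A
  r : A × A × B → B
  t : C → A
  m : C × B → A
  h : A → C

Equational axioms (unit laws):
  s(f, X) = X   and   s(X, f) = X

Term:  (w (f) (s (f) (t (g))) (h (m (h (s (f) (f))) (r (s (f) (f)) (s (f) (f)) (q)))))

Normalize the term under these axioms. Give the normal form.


normal form = (w (f) (t (g)) (h (m (h (f)) (r (f) (f) (q)))))

1. (w (f) (s (f) (t (g))) (h (m (h (s (f) (f))) (r (s (f) (f)) (s (f) (f)) (q)))))  →  (w (f) (t (g)) (h (m (h (s (f) (f))) (r (s (f) (f)) (s (f) (f)) (q)))))
2. (w (f) (t (g)) (h (m (h (s (f) (f))) (r (s (f) (f)) (s (f) (f)) (q)))))  →  (w (f) (t (g)) (h (m (h (f)) (r (s (f) (f)) (s (f) (f)) (q)))))
3. (w (f) (t (g)) (h (m (h (f)) (r (s (f) (f)) (s (f) (f)) (q)))))  →  (w (f) (t (g)) (h (m (h (f)) (r (f) (s (f) (f)) (q)))))
4. (w (f) (t (g)) (h (m (h (f)) (r (f) (s (f) (f)) (q)))))  →  (w (f) (t (g)) (h (m (h (f)) (r (f) (f) (q)))))


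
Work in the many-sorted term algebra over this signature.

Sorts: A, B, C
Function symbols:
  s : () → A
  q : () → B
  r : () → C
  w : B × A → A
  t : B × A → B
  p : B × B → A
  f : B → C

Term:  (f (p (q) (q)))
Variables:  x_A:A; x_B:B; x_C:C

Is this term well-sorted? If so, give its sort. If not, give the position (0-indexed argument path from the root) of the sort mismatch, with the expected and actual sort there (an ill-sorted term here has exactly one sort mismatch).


    (q) : B
    (q) : B
  (p (q) (q)) : A
(f (p (q) (q))) : ✗ arg 0 at [0] has sort A, expected B

ill-sorted at position [0]: expected B, got A


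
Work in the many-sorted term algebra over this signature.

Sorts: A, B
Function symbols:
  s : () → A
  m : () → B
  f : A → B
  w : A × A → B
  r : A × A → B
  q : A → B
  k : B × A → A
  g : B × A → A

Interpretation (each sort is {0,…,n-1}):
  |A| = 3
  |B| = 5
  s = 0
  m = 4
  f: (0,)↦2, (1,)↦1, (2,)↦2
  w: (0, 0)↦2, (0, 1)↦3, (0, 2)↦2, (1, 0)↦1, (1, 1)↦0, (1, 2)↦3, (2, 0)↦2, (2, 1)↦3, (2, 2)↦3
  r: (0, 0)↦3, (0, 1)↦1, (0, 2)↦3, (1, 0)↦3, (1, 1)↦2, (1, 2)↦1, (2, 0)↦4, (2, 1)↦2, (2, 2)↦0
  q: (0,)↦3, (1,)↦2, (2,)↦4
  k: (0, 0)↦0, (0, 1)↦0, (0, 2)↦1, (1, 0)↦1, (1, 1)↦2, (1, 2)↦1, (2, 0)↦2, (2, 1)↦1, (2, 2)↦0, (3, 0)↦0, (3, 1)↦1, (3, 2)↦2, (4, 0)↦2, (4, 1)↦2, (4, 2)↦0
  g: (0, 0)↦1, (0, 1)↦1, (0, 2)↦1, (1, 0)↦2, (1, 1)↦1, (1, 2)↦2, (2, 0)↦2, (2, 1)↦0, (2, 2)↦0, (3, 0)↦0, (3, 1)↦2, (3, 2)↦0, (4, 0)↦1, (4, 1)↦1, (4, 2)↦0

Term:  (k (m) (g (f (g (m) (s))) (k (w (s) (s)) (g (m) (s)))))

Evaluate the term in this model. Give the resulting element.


value = 2

  m = 4
  m = 4
  s = 0
  (g (m) (s)) = g(4, 0) = 1
  (f (g (m) (s))) = f(1,) = 1
  s = 0
  s = 0
  (w (s) (s)) = w(0, 0) = 2
  m = 4
  s = 0
  (g (m) (s)) = g(4, 0) = 1
  (k (w (s) (s)) (g (m) (s))) = k(2, 1) = 1
  (g (f (g (m) (s))) (k (w (s) (s)) (g (m) (s)))) = g(1, 1) = 1
  (k (m) (g (f (g (m) (s))) (k (w (s) (s)) (g (m) (s))))) = k(4, 1) = 2


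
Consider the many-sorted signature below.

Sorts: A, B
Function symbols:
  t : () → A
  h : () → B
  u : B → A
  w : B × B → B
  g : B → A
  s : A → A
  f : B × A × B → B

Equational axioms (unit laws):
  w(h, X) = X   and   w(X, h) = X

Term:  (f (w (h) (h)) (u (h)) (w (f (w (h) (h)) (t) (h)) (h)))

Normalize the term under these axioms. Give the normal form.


normal form = (f (h) (u (h)) (f (h) (t) (h)))

1. (f (w (h) (h)) (u (h)) (w (f (w (h) (h)) (t) (h)) (h)))  →  (f (h) (u (h)) (w (f (w (h) (h)) (t) (h)) (h)))
2. (f (h) (u (h)) (w (f (w (h) (h)) (t) (h)) (h)))  →  (f (h) (u (h)) (f (w (h) (h)) (t) (h)))
3. (f (h) (u (h)) (f (w (h) (h)) (t) (h)))  →  (f (h) (u (h)) (f (h) (t) (h)))


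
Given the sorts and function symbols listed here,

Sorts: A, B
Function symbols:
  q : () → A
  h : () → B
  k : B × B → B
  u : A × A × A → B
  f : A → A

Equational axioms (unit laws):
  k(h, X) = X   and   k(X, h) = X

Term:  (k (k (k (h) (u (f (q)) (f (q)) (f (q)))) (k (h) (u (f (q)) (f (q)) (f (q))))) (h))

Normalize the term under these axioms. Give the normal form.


normal form = (k (u (f (q)) (f (q)) (f (q))) (u (f (q)) (f (q)) (f (q))))

1. (k (k (k (h) (u (f (q)) (f (q)) (f (q)))) (k (h) (u (f (q)) (f (q)) (f (q))))) (h))  →  (k (k (h) (u (f (q)) (f (q)) (f (q)))) (k (h) (u (f (q)) (f (q)) (f (q)))))
2. (k (k (h) (u (f (q)) (f (q)) (f (q)))) (k (h) (u (f (q)) (f (q)) (f (q)))))  →  (k (u (f (q)) (f (q)) (f (q))) (k (h) (u (f (q)) (f (q)) (f (q)))))
3. (k (u (f (q)) (f (q)) (f (q))) (k (h) (u (f (q)) (f (q)) (f (q)))))  →  (k (u (f (q)) (f (q)) (f (q))) (u (f (q)) (f (q)) (f (q))))


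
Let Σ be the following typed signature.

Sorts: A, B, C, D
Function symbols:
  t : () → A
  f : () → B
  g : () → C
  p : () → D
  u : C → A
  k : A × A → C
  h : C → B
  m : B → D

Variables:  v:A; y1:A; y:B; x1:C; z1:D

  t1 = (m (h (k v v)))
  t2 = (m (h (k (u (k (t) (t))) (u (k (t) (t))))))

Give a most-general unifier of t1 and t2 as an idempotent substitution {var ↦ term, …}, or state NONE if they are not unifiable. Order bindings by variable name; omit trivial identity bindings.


{v ↦ (u (k (t) (t)))}


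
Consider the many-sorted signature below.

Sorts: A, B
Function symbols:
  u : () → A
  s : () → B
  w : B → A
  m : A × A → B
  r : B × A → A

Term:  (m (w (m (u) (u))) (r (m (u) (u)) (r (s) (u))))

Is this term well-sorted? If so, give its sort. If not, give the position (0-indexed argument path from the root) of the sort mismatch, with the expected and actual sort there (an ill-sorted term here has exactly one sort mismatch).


      (u) : A
      (u) : A
    (m (u) (u)) : B
  (w (m (u) (u))) : A
      (u) : A
      (u) : A
    (m (u) (u)) : B
      (s) : B
      (u) : A
    (r (s) (u)) : A
  (r (m (u) (u)) (r (s) (u))) : A
(m (w (m (u) (u))) (r (m (u) (u)) (r (s) (u)))) : B

well-sorted; sort = B


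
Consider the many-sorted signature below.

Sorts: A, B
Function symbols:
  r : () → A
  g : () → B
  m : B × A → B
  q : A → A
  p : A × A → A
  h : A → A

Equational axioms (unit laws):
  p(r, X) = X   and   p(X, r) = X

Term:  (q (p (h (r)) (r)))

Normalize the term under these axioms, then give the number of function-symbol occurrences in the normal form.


size = 3

1. (q (p (h (r)) (r)))  →  (q (h (r)))
normal form: (q (h (r)))


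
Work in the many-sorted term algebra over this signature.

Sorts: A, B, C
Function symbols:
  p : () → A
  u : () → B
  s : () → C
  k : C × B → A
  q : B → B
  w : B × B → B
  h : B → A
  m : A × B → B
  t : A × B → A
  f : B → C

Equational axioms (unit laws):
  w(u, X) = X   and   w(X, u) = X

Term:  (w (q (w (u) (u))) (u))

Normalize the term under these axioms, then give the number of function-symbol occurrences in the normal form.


size = 2

1. (w (q (w (u) (u))) (u))  →  (q (w (u) (u)))
2. (q (w (u) (u)))  →  (q (u))
normal form: (q (u))
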